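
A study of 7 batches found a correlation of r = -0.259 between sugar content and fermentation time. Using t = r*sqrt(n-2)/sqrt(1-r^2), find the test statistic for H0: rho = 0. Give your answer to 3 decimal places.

-0.600

t = r·√(n−2) / √(1−r²) with r = -0.259, n = 7
  = -0.259·√5 / √(1 − 0.067081)
  = -0.259·2.236068 / 0.965877
  = -0.579142 / 0.965877 = -0.600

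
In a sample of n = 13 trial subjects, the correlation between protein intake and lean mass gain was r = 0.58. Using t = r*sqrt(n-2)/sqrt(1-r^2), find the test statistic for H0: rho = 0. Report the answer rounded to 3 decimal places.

t = r·√(n−2) / √(1−r²) with r = 0.58, n = 13
  = 0.58·√11 / √(1 − 0.3364)
  = 0.58·3.316625 / 0.814616
  = 1.923642 / 0.814616 = 2.361

2.361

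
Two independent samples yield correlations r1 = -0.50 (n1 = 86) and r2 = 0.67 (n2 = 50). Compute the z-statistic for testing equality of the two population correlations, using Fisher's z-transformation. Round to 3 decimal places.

-7.450

Fisher z-transforms: z1 = atanh(-0.50) = -0.549306, z2 = atanh(0.67) = 0.810743; difference d = -1.360049
Var(d) = 1/83 + 1/47 = 0.0120482 + 0.0212766 = 0.0333248
z = d/√Var(d) = -1.360049 / √0.0333248 = -1.360049 / 0.182551 = -7.450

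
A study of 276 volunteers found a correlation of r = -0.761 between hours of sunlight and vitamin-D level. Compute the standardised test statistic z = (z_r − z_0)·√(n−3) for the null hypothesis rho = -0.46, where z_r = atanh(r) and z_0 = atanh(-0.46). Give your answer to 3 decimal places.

-8.282

Fisher z: atanh(-0.761) = -0.998587, atanh(-0.46) = -0.497311
z = (z_r − z_0)·√(n−3) = (-0.998587 − (-0.497311))·√273 = -0.501276 · 16.522712 = -8.282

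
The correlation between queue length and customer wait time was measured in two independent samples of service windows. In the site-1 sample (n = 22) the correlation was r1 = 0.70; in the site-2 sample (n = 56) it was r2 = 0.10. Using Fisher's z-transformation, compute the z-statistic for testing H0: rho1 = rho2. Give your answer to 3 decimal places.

Fisher z-transforms: z1 = atanh(0.70) = 0.867301, z2 = atanh(0.10) = 0.100335; difference d = 0.766966
Var(d) = 1/19 + 1/53 = 0.0526316 + 0.0188679 = 0.0714995
z = d/√Var(d) = 0.766966 / √0.0714995 = 0.766966 / 0.267394 = 2.868

2.868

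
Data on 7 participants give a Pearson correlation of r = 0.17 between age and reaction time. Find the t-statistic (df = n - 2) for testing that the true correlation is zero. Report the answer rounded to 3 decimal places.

0.386

1 − r² = 1 − 0.0289 = 0.9711;  √(1−r²) = 0.985444
√(n−2) = √5 = 2.236068
t = r·√(n−2)/√(1−r²) = 0.17 · 2.236068 / 0.985444 = 0.386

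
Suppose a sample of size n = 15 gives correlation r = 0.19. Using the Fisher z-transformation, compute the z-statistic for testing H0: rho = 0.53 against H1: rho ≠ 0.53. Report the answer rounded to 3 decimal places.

-1.378

z_r = atanh(0.19) = 0.192337,  z_0 = atanh(0.53) = 0.590145
SE = 1/√(n−3) = 1/√12 = 0.288675
z = (z_r − z_0)/SE = (0.192337 − 0.590145) / 0.288675 = -0.397808 / 0.288675 = -1.378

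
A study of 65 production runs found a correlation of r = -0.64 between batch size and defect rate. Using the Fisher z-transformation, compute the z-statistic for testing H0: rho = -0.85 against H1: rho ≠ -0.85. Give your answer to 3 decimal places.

z_r = atanh(-0.64) = -0.758174,  z_0 = atanh(-0.85) = -1.256153
SE = 1/√(n−3) = 1/√62 = 0.127000
z = (z_r − z_0)/SE = (-0.758174 − (-1.256153)) / 0.127000 = 0.497979 / 0.127000 = 3.921

3.921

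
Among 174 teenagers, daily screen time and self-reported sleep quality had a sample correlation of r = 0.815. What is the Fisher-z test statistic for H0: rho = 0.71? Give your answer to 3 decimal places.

z_r = atanh(0.815) = 1.141742,  z_0 = atanh(0.71) = 0.887184
SE = 1/√(n−3) = 1/√171 = 0.076472
z = (z_r − z_0)/SE = (1.141742 − 0.887184) / 0.076472 = 0.254558 / 0.076472 = 3.329

3.329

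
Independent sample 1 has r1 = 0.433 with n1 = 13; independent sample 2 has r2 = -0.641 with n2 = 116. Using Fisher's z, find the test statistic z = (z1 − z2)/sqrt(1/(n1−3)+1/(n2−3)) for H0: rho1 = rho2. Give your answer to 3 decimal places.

3.708

z1 = atanh(0.433) = 0.463583,  z2 = atanh(-0.641) = -0.759869
SE = √(1/(n1−3) + 1/(n2−3)) = √(1/10 + 1/113) = √(0.1000000 + 0.0088496) = √0.1088496 = 0.329924
z = (z1 − z2)/SE = (0.463583 − (-0.759869)) / 0.329924 = 1.223452 / 0.329924 = 3.708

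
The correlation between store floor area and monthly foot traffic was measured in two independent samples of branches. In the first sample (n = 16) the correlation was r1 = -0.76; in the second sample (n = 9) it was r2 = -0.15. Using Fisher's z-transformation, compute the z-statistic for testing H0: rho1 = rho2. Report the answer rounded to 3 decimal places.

Fisher z-transforms: z1 = atanh(-0.76) = -0.996215, z2 = atanh(-0.15) = -0.151140; difference d = -0.845075
Var(d) = 1/13 + 1/6 = 0.0769231 + 0.1666667 = 0.2435898
z = d/√Var(d) = -0.845075 / √0.2435898 = -0.845075 / 0.493548 = -1.712

-1.712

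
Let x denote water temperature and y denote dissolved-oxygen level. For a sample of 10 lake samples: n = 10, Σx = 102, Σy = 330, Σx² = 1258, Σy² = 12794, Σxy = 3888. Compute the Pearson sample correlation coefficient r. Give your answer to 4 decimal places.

0.8110

Numerator: nΣxy − (Σx)(Σy) = 10·3888 − (102)(330) = 5220
Denominator: √[(nΣx²−(Σx)²)(nΣy²−(Σy)²)]
  nΣx²−(Σx)² = 10·1258 − 10404 = 2176;  nΣy²−(Σy)² = 10·12794 − 108900 = 19040
  √(2176·19040) = √41431040 = 6436.6948
r = 5220 / 6436.6948 = 0.8110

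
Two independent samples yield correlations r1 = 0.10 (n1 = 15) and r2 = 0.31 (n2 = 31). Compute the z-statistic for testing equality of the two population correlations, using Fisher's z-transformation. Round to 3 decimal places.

-0.638

Fisher z-transforms: z1 = atanh(0.10) = 0.100335, z2 = atanh(0.31) = 0.320545; difference d = -0.220210
Var(d) = 1/12 + 1/28 = 0.0833333 + 0.0357143 = 0.1190476
z = d/√Var(d) = -0.220210 / √0.1190476 = -0.220210 / 0.345033 = -0.638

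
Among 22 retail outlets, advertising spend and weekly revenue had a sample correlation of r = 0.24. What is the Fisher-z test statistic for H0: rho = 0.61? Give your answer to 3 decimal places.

-2.023

Fisher z: atanh(0.24) = 0.244774, atanh(0.61) = 0.708921
z = (z_r − z_0)·√(n−3) = (0.244774 − 0.708921)·√19 = -0.464147 · 4.358899 = -2.023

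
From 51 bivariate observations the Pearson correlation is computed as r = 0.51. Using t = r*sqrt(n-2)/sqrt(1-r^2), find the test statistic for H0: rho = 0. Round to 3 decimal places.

t = r·√(n−2) / √(1−r²) with r = 0.51, n = 51
  = 0.51·√49 / √(1 − 0.2601)
  = 0.51·7.000000 / 0.860174
  = 3.570000 / 0.860174 = 4.150

4.150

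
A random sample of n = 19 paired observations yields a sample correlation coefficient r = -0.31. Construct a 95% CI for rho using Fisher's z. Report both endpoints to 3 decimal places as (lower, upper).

z_r = atanh(-0.31) = -0.320545;  SE = 1/√(n−3) = 1/√16 = 0.250000
z-limits: -0.320545 ± 1.960·0.250000 = -0.320545 ± 0.490000 = [-0.810545, 0.169455]
ρ-limits: (tanh -0.810545, tanh 0.169455) = (-0.670, 0.168)

(-0.670, 0.168)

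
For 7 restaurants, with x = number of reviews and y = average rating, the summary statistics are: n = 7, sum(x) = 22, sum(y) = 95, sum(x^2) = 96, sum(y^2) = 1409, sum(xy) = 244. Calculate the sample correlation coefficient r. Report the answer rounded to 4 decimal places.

Numerator: nΣxy − (Σx)(Σy) = 7·244 − (22)(95) = -382
Denominator: √[(nΣx²−(Σx)²)(nΣy²−(Σy)²)]
  nΣx²−(Σx)² = 7·96 − 484 = 188;  nΣy²−(Σy)² = 7·1409 − 9025 = 838
  √(188·838) = √157544 = 396.9181
r = -382 / 396.9181 = -0.9624

-0.9624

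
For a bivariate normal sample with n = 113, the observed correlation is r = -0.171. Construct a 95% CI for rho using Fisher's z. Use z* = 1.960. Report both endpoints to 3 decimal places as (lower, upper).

z_r = atanh(-0.171) = -0.172697;  SE = 1/√(n−3) = 1/√110 = 0.095346
z-limits: -0.172697 ± 1.960·0.095346 = -0.172697 ± 0.186878 = [-0.359575, 0.014181]
ρ-limits: (tanh -0.359575, tanh 0.014181) = (-0.345, 0.014)

(-0.345, 0.014)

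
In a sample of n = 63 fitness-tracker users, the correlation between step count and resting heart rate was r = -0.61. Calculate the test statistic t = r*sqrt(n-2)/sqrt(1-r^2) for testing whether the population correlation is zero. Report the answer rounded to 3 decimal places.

-6.012

1 − r² = 1 − 0.3721 = 0.6279;  √(1−r²) = 0.792401
√(n−2) = √61 = 7.810250
t = r·√(n−2)/√(1−r²) = -0.61 · 7.810250 / 0.792401 = -6.012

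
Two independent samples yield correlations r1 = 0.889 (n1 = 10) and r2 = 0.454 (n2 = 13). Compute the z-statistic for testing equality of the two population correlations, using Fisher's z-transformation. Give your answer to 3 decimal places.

Fisher z-transforms: z1 = atanh(0.889) = 1.417136, z2 = atanh(0.454) = 0.489727; difference d = 0.927409
Var(d) = 1/7 + 1/10 = 0.1428571 + 0.1000000 = 0.2428571
z = d/√Var(d) = 0.927409 / √0.2428571 = 0.927409 / 0.492805 = 1.882

1.882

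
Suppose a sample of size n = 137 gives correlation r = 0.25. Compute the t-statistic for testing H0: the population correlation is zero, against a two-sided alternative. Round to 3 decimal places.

3.000

1 − r² = 1 − 0.0625 = 0.9375;  √(1−r²) = 0.968246
√(n−2) = √135 = 11.618950
t = r·√(n−2)/√(1−r²) = 0.25 · 11.618950 / 0.968246 = 3.000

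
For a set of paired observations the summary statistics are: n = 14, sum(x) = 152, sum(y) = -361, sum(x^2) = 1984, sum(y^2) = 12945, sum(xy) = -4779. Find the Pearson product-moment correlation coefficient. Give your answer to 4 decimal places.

S_xy = nΣxy − ΣxΣy = 14·(-4779) − 152·(-361) = -66906 − (-54872) = -12034
S_xx = nΣx² − (Σx)² = 14·1984 − 152² = 27776 − 23104 = 4672
S_yy = nΣy² − (Σy)² = 14·12945 − (-361)² = 181230 − 130321 = 50909
r = S_xy / √(S_xx·S_yy) = -12034 / √(4672·50909) = -12034 / √237846848 = -12034 / 15422.2841 = -0.7803

-0.7803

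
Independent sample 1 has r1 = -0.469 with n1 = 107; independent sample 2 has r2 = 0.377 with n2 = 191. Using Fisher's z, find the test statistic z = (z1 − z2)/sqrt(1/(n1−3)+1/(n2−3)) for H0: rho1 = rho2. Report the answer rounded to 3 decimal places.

-7.408

Fisher z-transforms: z1 = atanh(-0.469) = -0.508788, z2 = atanh(0.377) = 0.396558; difference d = -0.905346
Var(d) = 1/104 + 1/188 = 0.0096154 + 0.0053191 = 0.0149345
z = d/√Var(d) = -0.905346 / √0.0149345 = -0.905346 / 0.122207 = -7.408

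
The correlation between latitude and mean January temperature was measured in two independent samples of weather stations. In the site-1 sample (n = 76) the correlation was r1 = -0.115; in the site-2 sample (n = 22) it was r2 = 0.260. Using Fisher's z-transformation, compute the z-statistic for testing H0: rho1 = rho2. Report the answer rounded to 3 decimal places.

Fisher z-transforms: z1 = atanh(-0.115) = -0.115511, z2 = atanh(0.260) = 0.266108; difference d = -0.381619
Var(d) = 1/73 + 1/19 = 0.0136986 + 0.0526316 = 0.0663302
z = d/√Var(d) = -0.381619 / √0.0663302 = -0.381619 / 0.257547 = -1.482

-1.482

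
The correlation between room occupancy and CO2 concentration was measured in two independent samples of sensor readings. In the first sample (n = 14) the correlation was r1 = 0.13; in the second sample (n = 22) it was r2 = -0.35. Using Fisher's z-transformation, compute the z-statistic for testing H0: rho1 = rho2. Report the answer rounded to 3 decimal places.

Fisher z-transforms: z1 = atanh(0.13) = 0.130740, z2 = atanh(-0.35) = -0.365444; difference d = 0.496184
Var(d) = 1/11 + 1/19 = 0.0909091 + 0.0526316 = 0.1435407
z = d/√Var(d) = 0.496184 / √0.1435407 = 0.496184 / 0.378868 = 1.310

1.310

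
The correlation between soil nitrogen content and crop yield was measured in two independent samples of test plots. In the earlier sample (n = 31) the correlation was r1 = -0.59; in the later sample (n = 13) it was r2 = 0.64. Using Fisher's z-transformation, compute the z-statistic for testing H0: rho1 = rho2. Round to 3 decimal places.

-3.898

Fisher z-transforms: z1 = atanh(-0.59) = -0.677666, z2 = atanh(0.64) = 0.758174; difference d = -1.435840
Var(d) = 1/28 + 1/10 = 0.0357143 + 0.1000000 = 0.1357143
z = d/√Var(d) = -1.435840 / √0.1357143 = -1.435840 / 0.368394 = -3.898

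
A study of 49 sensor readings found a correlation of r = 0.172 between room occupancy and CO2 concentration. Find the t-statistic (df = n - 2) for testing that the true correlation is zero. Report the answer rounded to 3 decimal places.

1.197

1 − r² = 1 − 0.029584 = 0.970416;  √(1−r²) = 0.985097
√(n−2) = √47 = 6.855655
t = r·√(n−2)/√(1−r²) = 0.172 · 6.855655 / 0.985097 = 1.197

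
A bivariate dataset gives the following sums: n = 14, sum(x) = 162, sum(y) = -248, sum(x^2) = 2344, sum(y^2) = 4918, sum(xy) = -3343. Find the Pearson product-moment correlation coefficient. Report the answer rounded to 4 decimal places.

-0.9535

Numerator: nΣxy − (Σx)(Σy) = 14·(-3343) − (162)(-248) = -6626
Denominator: √[(nΣx²−(Σx)²)(nΣy²−(Σy)²)]
  nΣx²−(Σx)² = 14·2344 − 26244 = 6572;  nΣy²−(Σy)² = 14·4918 − 61504 = 7348
  √(6572·7348) = √48291056 = 6949.1766
r = -6626 / 6949.1766 = -0.9535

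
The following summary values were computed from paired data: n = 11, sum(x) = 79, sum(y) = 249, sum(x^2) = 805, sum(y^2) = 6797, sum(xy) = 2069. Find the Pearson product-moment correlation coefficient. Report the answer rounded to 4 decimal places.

S_xy = nΣxy − ΣxΣy = 11·2069 − 79·249 = 22759 − 19671 = 3088
S_xx = nΣx² − (Σx)² = 11·805 − 79² = 8855 − 6241 = 2614
S_yy = nΣy² − (Σy)² = 11·6797 − 249² = 74767 − 62001 = 12766
r = S_xy / √(S_xx·S_yy) = 3088 / √(2614·12766) = 3088 / √33370324 = 3088 / 5776.7053 = 0.5346

0.5346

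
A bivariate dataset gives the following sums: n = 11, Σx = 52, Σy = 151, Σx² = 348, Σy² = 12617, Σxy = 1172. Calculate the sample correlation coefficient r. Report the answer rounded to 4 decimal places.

Numerator: nΣxy − (Σx)(Σy) = 11·1172 − (52)(151) = 5040
Denominator: √[(nΣx²−(Σx)²)(nΣy²−(Σy)²)]
  nΣx²−(Σx)² = 11·348 − 2704 = 1124;  nΣy²−(Σy)² = 11·12617 − 22801 = 115986
  √(1124·115986) = √130368264 = 11417.8923
r = 5040 / 11417.8923 = 0.4414

0.4414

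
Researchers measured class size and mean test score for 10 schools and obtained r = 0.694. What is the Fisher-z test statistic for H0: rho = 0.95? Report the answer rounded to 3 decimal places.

Fisher z: atanh(0.694) = 0.855631, atanh(0.95) = 1.831781
z = (z_r − z_0)·√(n−3) = (0.855631 − 1.831781)·√7 = -0.976150 · 2.645751 = -2.583

-2.583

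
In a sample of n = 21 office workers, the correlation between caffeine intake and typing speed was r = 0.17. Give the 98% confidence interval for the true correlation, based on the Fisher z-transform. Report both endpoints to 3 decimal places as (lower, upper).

(-0.360, 0.617)

z_r = atanh(0.17) = 0.171667;  SE = 1/√(n−3) = 1/√18 = 0.235702
z-limits: 0.171667 ± 2.326·0.235702 = 0.171667 ± 0.548243 = [-0.376576, 0.719910]
ρ-limits: (tanh -0.376576, tanh 0.719910) = (-0.360, 0.617)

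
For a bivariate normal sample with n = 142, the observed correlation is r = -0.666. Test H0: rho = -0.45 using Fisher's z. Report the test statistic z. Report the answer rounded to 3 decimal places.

z_r = atanh(-0.666) = -0.803520,  z_0 = atanh(-0.45) = -0.484700
SE = 1/√(n−3) = 1/√139 = 0.084819
z = (z_r − z_0)/SE = (-0.803520 − (-0.484700)) / 0.084819 = -0.318820 / 0.084819 = -3.759

-3.759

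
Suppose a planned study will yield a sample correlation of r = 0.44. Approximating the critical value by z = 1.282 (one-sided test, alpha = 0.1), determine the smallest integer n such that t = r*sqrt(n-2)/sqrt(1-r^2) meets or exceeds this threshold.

Need r·√(n−2)/√(1−r²) ≥ 1.282
√(n−2) ≥ 1.282·√(1−0.1936) / 0.44 = 1.282·0.897998 / 0.44 = 2.6164
n−2 ≥ 6.8455  ⇒  n ≥ 8.8455
Smallest integer n = 9

9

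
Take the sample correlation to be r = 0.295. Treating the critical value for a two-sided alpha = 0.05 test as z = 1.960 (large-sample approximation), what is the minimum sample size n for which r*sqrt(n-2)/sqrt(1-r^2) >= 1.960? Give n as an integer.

43

Need r·√(n−2)/√(1−r²) ≥ 1.960
√(n−2) ≥ 1.960·√(1−0.087025) / 0.295 = 1.960·0.955497 / 0.295 = 6.3484
n−2 ≥ 40.3022  ⇒  n ≥ 42.3022
Smallest integer n = 43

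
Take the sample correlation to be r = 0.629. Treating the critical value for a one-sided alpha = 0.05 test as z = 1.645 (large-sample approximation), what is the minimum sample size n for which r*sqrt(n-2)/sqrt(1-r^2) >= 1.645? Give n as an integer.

Need r·√(n−2)/√(1−r²) ≥ 1.645
√(n−2) ≥ 1.645·√(1−0.395641) / 0.629 = 1.645·0.777405 / 0.629 = 2.0331
n−2 ≥ 4.1335  ⇒  n ≥ 6.1335
Smallest integer n = 7

7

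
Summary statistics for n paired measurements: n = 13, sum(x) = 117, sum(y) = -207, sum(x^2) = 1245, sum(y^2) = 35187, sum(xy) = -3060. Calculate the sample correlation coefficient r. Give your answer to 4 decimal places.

S_xy = nΣxy − ΣxΣy = 13·(-3060) − 117·(-207) = -39780 − (-24219) = -15561
S_xx = nΣx² − (Σx)² = 13·1245 − 117² = 16185 − 13689 = 2496
S_yy = nΣy² − (Σy)² = 13·35187 − (-207)² = 457431 − 42849 = 414582
r = S_xy / √(S_xx·S_yy) = -15561 / √(2496·414582) = -15561 / √1034796672 = -15561 / 32168.2557 = -0.4837

-0.4837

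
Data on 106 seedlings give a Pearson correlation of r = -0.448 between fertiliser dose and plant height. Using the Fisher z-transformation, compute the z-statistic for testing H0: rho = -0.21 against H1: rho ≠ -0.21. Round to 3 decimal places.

Fisher z: atanh(-0.448) = -0.482195, atanh(-0.21) = -0.213171
z = (z_r − z_0)·√(n−3) = (-0.482195 − (-0.213171))·√103 = -0.269024 · 10.148892 = -2.730

-2.730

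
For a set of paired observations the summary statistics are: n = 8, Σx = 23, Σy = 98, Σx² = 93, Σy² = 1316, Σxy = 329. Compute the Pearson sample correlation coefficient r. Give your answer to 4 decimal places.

0.8481

Numerator: nΣxy − (Σx)(Σy) = 8·329 − (23)(98) = 378
Denominator: √[(nΣx²−(Σx)²)(nΣy²−(Σy)²)]
  nΣx²−(Σx)² = 8·93 − 529 = 215;  nΣy²−(Σy)² = 8·1316 − 9604 = 924
  √(215·924) = √198660 = 445.7129
r = 378 / 445.7129 = 0.8481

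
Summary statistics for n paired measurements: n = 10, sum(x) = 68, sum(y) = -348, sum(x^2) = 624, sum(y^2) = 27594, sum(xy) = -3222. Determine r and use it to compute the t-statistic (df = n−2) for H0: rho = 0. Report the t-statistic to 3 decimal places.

Numerator: nΣxy − (Σx)(Σy) = 10·(-3222) − (68)(-348) = -8556
Denominator: √[(nΣx²−(Σx)²)(nΣy²−(Σy)²)]
  nΣx²−(Σx)² = 10·624 − 4624 = 1616;  nΣy²−(Σy)² = 10·27594 − 121104 = 154836
  √(1616·154836) = √250214976 = 15818.1850
r = -8556 / 15818.1850 = -0.5409
t = r·√(n−2)/√(1−r²) = -0.5409·√8 / √(1−0.292573) = -1.529896 / 0.841087 = -1.819

-1.819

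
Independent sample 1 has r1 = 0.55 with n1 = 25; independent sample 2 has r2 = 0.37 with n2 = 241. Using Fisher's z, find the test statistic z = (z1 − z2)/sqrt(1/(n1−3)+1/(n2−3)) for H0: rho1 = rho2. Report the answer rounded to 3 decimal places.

1.032

Fisher z-transforms: z1 = atanh(0.55) = 0.618381, z2 = atanh(0.37) = 0.388423; difference d = 0.229958
Var(d) = 1/22 + 1/238 = 0.0454545 + 0.0042017 = 0.0496562
z = d/√Var(d) = 0.229958 / √0.0496562 = 0.229958 / 0.222837 = 1.032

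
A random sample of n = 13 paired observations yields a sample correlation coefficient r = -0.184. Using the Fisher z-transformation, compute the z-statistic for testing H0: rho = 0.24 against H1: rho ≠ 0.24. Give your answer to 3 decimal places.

z_r = atanh(-0.184) = -0.186120,  z_0 = atanh(0.24) = 0.244774
SE = 1/√(n−3) = 1/√10 = 0.316228
z = (z_r − z_0)/SE = (-0.186120 − 0.244774) / 0.316228 = -0.430894 / 0.316228 = -1.363

-1.363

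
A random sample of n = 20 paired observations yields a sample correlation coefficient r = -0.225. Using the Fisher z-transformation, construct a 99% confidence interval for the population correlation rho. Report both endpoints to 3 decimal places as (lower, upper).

z_r = atanh(-0.225) = -0.228917;  SE = 1/√(n−3) = 1/√17 = 0.242536
z-limits: -0.228917 ± 2.576·0.242536 = -0.228917 ± 0.624773 = [-0.853690, 0.395856]
ρ-limits: (tanh -0.853690, tanh 0.395856) = (-0.693, 0.376)

(-0.693, 0.376)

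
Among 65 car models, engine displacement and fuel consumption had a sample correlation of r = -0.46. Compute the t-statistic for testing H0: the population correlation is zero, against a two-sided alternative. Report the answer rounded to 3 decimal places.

1 − r² = 1 − 0.2116 = 0.7884;  √(1−r²) = 0.887919
√(n−2) = √63 = 7.937254
t = r·√(n−2)/√(1−r²) = -0.46 · 7.937254 / 0.887919 = -4.112

-4.112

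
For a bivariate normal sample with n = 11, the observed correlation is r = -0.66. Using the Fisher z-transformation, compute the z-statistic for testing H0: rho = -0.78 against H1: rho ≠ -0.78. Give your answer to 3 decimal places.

z_r = atanh(-0.66) = -0.792814,  z_0 = atanh(-0.78) = -1.045371
SE = 1/√(n−3) = 1/√8 = 0.353553
z = (z_r − z_0)/SE = (-0.792814 − (-1.045371)) / 0.353553 = 0.252557 / 0.353553 = 0.714

0.714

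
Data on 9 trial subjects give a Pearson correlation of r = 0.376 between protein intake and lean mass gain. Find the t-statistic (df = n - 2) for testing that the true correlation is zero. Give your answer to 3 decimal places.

1.074

t = r·√(n−2) / √(1−r²) with r = 0.376, n = 9
  = 0.376·√7 / √(1 − 0.141376)
  = 0.376·2.645751 / 0.926620
  = 0.994802 / 0.926620 = 1.074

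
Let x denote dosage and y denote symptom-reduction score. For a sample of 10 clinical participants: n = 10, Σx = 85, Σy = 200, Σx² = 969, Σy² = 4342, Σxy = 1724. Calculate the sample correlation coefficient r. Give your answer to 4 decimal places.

0.0827

S_xy = nΣxy − ΣxΣy = 10·1724 − 85·200 = 17240 − 17000 = 240
S_xx = nΣx² − (Σx)² = 10·969 − 85² = 9690 − 7225 = 2465
S_yy = nΣy² − (Σy)² = 10·4342 − 200² = 43420 − 40000 = 3420
r = S_xy / √(S_xx·S_yy) = 240 / √(2465·3420) = 240 / √8430300 = 240 / 2903.4979 = 0.0827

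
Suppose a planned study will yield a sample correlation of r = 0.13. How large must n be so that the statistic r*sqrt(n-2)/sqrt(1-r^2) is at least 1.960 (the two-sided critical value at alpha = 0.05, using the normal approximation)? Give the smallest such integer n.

r√(n−2)/√(1−r²) ≥ 1.960  ⇔  n−2 ≥ (1.960)²·(1−r²)/r²
(1−r²)/r² = (1−0.0169)/0.0169 = 58.1716
n ≥ 2 + 3.8416·58.1716 = 2 + 223.4720 = 225.4720
⌈225.4720⌉ = 226

226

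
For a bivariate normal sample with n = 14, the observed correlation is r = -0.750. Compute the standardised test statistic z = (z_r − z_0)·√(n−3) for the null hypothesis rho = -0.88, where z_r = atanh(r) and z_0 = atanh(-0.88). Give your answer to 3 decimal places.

Fisher z: atanh(-0.750) = -0.972955, atanh(-0.88) = -1.375768
z = (z_r − z_0)·√(n−3) = (-0.972955 − (-1.375768))·√11 = 0.402813 · 3.316625 = 1.336

1.336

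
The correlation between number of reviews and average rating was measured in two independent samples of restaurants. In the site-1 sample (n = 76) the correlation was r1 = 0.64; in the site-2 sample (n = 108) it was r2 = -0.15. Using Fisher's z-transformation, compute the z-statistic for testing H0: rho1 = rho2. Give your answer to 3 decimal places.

z1 = atanh(0.64) = 0.758174,  z2 = atanh(-0.15) = -0.151140
SE = √(1/(n1−3) + 1/(n2−3)) = √(1/73 + 1/105) = √(0.0136986 + 0.0095238) = √0.0232224 = 0.152389
z = (z1 − z2)/SE = (0.758174 − (-0.151140)) / 0.152389 = 0.909314 / 0.152389 = 5.967

5.967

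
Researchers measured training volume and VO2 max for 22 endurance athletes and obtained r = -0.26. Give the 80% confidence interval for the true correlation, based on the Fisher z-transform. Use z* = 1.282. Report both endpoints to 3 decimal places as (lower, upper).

(-0.508, 0.028)

z_r = atanh(-0.26) = -0.266108;  SE = 1/√(n−3) = 1/√19 = 0.229416
z-limits: -0.266108 ± 1.282·0.229416 = -0.266108 ± 0.294111 = [-0.560219, 0.028003]
ρ-limits: (tanh -0.560219, tanh 0.028003) = (-0.508, 0.028)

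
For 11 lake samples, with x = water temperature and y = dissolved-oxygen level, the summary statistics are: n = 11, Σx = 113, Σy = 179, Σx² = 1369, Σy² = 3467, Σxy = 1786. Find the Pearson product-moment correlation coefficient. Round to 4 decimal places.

Numerator: nΣxy − (Σx)(Σy) = 11·1786 − (113)(179) = -581
Denominator: √[(nΣx²−(Σx)²)(nΣy²−(Σy)²)]
  nΣx²−(Σx)² = 11·1369 − 12769 = 2290;  nΣy²−(Σy)² = 11·3467 − 32041 = 6096
  √(2290·6096) = √13959840 = 3736.2869
r = -581 / 3736.2869 = -0.1555

-0.1555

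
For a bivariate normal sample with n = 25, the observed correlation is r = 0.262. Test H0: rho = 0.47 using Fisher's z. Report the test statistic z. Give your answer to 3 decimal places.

-1.134

Fisher z: atanh(0.262) = 0.268255, atanh(0.47) = 0.510070
z = (z_r − z_0)·√(n−3) = (0.268255 − 0.510070)·√22 = -0.241815 · 4.690416 = -1.134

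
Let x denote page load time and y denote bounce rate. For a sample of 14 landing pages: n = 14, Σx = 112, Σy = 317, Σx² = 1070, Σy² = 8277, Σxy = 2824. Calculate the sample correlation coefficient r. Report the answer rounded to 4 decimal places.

Numerator: nΣxy − (Σx)(Σy) = 14·2824 − (112)(317) = 4032
Denominator: √[(nΣx²−(Σx)²)(nΣy²−(Σy)²)]
  nΣx²−(Σx)² = 14·1070 − 12544 = 2436;  nΣy²−(Σy)² = 14·8277 − 100489 = 15389
  √(2436·15389) = √37487604 = 6122.7121
r = 4032 / 6122.7121 = 0.6585

0.6585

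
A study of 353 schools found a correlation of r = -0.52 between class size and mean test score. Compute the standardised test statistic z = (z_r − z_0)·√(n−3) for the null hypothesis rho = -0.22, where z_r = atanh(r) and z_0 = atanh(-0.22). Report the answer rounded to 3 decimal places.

-6.598

Fisher z: atanh(-0.52) = -0.576340, atanh(-0.22) = -0.223656
z = (z_r − z_0)·√(n−3) = (-0.576340 − (-0.223656))·√350 = -0.352684 · 18.708287 = -6.598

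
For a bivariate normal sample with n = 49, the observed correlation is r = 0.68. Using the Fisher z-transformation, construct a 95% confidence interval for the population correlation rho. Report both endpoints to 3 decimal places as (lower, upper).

(0.493, 0.807)

z_r = atanh(0.68) = 0.829114;  SE = 1/√(n−3) = 1/√46 = 0.147442
z-limits: 0.829114 ± 1.960·0.147442 = 0.829114 ± 0.288986 = [0.540128, 1.118100]
ρ-limits: (tanh 0.540128, tanh 1.118100) = (0.493, 0.807)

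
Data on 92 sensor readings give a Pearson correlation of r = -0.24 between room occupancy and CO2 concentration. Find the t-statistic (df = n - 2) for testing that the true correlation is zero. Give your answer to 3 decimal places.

-2.345

1 − r² = 1 − 0.0576 = 0.9424;  √(1−r²) = 0.970773
√(n−2) = √90 = 9.486833
t = r·√(n−2)/√(1−r²) = -0.24 · 9.486833 / 0.970773 = -2.345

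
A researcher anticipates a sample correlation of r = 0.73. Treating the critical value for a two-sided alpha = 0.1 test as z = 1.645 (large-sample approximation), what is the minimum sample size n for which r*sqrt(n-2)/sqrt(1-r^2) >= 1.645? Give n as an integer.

5

r√(n−2)/√(1−r²) ≥ 1.645  ⇔  n−2 ≥ (1.645)²·(1−r²)/r²
(1−r²)/r² = (1−0.5329)/0.5329 = 0.8765
n ≥ 2 + 2.706025·0.8765 = 2 + 2.3718 = 4.3718
⌈4.3718⌉ = 5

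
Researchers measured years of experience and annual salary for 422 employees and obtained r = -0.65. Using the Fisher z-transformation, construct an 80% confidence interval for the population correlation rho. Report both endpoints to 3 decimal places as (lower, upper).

(-0.685, -0.612)

Fisher z: z_r = atanh(r) = ½·ln((1+(-0.65))/(1−(-0.65))) = -0.775299
SE(z) = 1/√(n−3) = 1/√419 = 0.048853
80% ⇒ z* = 1.282; margin = 1.282·0.048853 = 0.062630
CI on z-scale: (-0.837929, -0.712669)
Back-transform: tanh(-0.837929) = -0.684711, tanh(-0.712669) = -0.612348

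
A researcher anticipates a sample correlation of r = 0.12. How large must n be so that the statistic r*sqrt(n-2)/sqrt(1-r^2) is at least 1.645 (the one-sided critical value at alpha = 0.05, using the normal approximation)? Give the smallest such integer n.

188

r√(n−2)/√(1−r²) ≥ 1.645  ⇔  n−2 ≥ (1.645)²·(1−r²)/r²
(1−r²)/r² = (1−0.0144)/0.0144 = 68.4444
n ≥ 2 + 2.706025·68.4444 = 2 + 185.2123 = 187.2123
⌈187.2123⌉ = 188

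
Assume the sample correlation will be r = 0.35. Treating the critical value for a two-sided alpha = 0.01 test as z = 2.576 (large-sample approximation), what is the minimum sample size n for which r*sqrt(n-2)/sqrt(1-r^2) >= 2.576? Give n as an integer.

50

r√(n−2)/√(1−r²) ≥ 2.576  ⇔  n−2 ≥ (2.576)²·(1−r²)/r²
(1−r²)/r² = (1−0.1225)/0.1225 = 7.1633
n ≥ 2 + 6.635776·7.1633 = 2 + 47.5341 = 49.5341
⌈49.5341⌉ = 50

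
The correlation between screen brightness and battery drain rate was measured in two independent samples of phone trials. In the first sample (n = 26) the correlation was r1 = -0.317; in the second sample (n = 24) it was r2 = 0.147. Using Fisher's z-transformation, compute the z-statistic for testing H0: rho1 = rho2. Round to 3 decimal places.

z1 = atanh(-0.317) = -0.328308,  z2 = atanh(0.147) = 0.148073
SE = √(1/(n1−3) + 1/(n2−3)) = √(1/23 + 1/21) = √(0.0434783 + 0.0476190) = √0.0910973 = 0.301823
z = (z1 − z2)/SE = (-0.328308 − 0.148073) / 0.301823 = -0.476381 / 0.301823 = -1.578

-1.578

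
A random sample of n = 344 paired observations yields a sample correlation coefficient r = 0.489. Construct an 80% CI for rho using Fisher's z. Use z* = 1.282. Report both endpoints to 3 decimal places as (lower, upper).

z_r = atanh(0.489) = 0.534745;  SE = 1/√(n−3) = 1/√341 = 0.054153
z-limits: 0.534745 ± 1.282·0.054153 = 0.534745 ± 0.069424 = [0.465321, 0.604169]
ρ-limits: (tanh 0.465321, tanh 0.604169) = (0.434, 0.540)

(0.434, 0.540)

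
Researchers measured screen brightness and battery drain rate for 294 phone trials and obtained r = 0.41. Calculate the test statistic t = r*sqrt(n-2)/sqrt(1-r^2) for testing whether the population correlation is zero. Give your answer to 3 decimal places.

t = r·√(n−2) / √(1−r²) with r = 0.41, n = 294
  = 0.41·√292 / √(1 − 0.1681)
  = 0.41·17.088007 / 0.912086
  = 7.006083 / 0.912086 = 7.681

7.681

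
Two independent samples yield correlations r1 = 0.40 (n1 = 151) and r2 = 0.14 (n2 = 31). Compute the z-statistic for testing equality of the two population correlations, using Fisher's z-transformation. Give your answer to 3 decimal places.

Fisher z-transforms: z1 = atanh(0.40) = 0.423649, z2 = atanh(0.14) = 0.140926; difference d = 0.282723
Var(d) = 1/148 + 1/28 = 0.0067568 + 0.0357143 = 0.0424711
z = d/√Var(d) = 0.282723 / √0.0424711 = 0.282723 / 0.206085 = 1.372

1.372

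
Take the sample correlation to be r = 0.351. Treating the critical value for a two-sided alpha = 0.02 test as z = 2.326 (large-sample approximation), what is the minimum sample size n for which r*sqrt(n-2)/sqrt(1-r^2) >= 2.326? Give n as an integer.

41

r√(n−2)/√(1−r²) ≥ 2.326  ⇔  n−2 ≥ (2.326)²·(1−r²)/r²
(1−r²)/r² = (1−0.123201)/0.123201 = 7.1168
n ≥ 2 + 5.410276·7.1168 = 2 + 38.5039 = 40.5039
⌈40.5039⌉ = 41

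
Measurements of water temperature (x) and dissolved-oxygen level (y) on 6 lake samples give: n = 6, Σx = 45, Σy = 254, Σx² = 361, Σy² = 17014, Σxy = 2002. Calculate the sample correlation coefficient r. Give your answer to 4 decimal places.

Numerator: nΣxy − (Σx)(Σy) = 6·2002 − (45)(254) = 582
Denominator: √[(nΣx²−(Σx)²)(nΣy²−(Σy)²)]
  nΣx²−(Σx)² = 6·361 − 2025 = 141;  nΣy²−(Σy)² = 6·17014 − 64516 = 37568
  √(141·37568) = √5297088 = 2301.5404
r = 582 / 2301.5404 = 0.2529

0.2529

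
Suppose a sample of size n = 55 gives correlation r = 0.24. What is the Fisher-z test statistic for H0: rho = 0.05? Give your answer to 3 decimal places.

Fisher z: atanh(0.24) = 0.244774, atanh(0.05) = 0.050042
z = (z_r − z_0)·√(n−3) = (0.244774 − 0.050042)·√52 = 0.194732 · 7.211103 = 1.404

1.404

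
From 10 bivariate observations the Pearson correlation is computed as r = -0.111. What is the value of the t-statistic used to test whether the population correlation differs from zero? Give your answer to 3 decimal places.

t = r·√(n−2) / √(1−r²) with r = -0.111, n = 10
  = -0.111·√8 / √(1 − 0.012321)
  = -0.111·2.828427 / 0.993820
  = -0.313955 / 0.993820 = -0.316

-0.316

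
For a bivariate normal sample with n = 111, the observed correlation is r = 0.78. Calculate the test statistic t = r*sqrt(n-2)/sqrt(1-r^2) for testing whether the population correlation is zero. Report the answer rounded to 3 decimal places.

t = r·√(n−2) / √(1−r²) with r = 0.78, n = 111
  = 0.78·√109 / √(1 − 0.6084)
  = 0.78·10.440307 / 0.625780
  = 8.143439 / 0.625780 = 13.013

13.013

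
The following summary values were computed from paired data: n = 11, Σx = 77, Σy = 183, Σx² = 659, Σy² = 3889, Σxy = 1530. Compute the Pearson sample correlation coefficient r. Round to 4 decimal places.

0.7822

Numerator: nΣxy − (Σx)(Σy) = 11·1530 − (77)(183) = 2739
Denominator: √[(nΣx²−(Σx)²)(nΣy²−(Σy)²)]
  nΣx²−(Σx)² = 11·659 − 5929 = 1320;  nΣy²−(Σy)² = 11·3889 − 33489 = 9290
  √(1320·9290) = √12262800 = 3501.8281
r = 2739 / 3501.8281 = 0.7822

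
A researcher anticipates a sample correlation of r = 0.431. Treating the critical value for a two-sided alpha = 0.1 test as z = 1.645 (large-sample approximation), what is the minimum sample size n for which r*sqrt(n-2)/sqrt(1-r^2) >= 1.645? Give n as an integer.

14

Need r·√(n−2)/√(1−r²) ≥ 1.645
√(n−2) ≥ 1.645·√(1−0.185761) / 0.431 = 1.645·0.902352 / 0.431 = 3.4440
n−2 ≥ 11.8611  ⇒  n ≥ 13.8611
Smallest integer n = 14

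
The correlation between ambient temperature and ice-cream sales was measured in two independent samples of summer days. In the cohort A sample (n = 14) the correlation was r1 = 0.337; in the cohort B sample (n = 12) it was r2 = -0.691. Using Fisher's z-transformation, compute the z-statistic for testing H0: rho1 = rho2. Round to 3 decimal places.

z1 = atanh(0.337) = 0.350704,  z2 = atanh(-0.691) = -0.849867
SE = √(1/(n1−3) + 1/(n2−3)) = √(1/11 + 1/9) = √(0.0909091 + 0.1111111) = √0.2020202 = 0.449467
z = (z1 − z2)/SE = (0.350704 − (-0.849867)) / 0.449467 = 1.200571 / 0.449467 = 2.671

2.671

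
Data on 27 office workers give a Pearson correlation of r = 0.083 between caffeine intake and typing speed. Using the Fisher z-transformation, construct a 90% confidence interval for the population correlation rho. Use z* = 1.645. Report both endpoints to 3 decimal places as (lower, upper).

Fisher z: z_r = atanh(r) = ½·ln((1+0.083)/(1−0.083)) = 0.083191
SE(z) = 1/√(n−3) = 1/√24 = 0.204124
90% ⇒ z* = 1.645; margin = 1.645·0.204124 = 0.335784
CI on z-scale: (-0.252593, 0.418975)
Back-transform: tanh(-0.252593) = -0.247355, tanh(0.418975) = 0.396067

(-0.247, 0.396)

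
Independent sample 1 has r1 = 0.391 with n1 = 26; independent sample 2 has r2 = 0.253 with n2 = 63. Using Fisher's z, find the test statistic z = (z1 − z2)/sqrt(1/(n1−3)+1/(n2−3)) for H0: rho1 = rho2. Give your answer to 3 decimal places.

0.629

Fisher z-transforms: z1 = atanh(0.391) = 0.412980, z2 = atanh(0.253) = 0.258615; difference d = 0.154365
Var(d) = 1/23 + 1/60 = 0.0434783 + 0.0166667 = 0.0601450
z = d/√Var(d) = 0.154365 / √0.0601450 = 0.154365 / 0.245245 = 0.629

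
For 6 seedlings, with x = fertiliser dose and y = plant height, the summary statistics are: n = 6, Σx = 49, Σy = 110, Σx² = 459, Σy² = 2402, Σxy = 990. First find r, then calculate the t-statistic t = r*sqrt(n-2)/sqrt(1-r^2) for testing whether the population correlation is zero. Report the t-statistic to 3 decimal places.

1.535

S_xy = nΣxy − ΣxΣy = 6·990 − 49·110 = 5940 − 5390 = 550
S_xx = nΣx² − (Σx)² = 6·459 − 49² = 2754 − 2401 = 353
S_yy = nΣy² − (Σy)² = 6·2402 − 110² = 14412 − 12100 = 2312
r = S_xy / √(S_xx·S_yy) = 550 / √(353·2312) = 550 / √816136 = 550 / 903.4025 = 0.6088
t = r·√(n−2)/√(1−r²) = 0.6088·√4 / √(1−0.370637) = 1.217600 / 0.793324 = 1.535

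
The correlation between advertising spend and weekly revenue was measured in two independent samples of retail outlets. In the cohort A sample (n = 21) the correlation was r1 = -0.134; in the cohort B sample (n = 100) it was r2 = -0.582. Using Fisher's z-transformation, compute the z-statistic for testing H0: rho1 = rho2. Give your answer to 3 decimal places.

2.068

Fisher z-transforms: z1 = atanh(-0.134) = -0.134811, z2 = atanh(-0.582) = -0.665482; difference d = 0.530671
Var(d) = 1/18 + 1/97 = 0.0555556 + 0.0103093 = 0.0658649
z = d/√Var(d) = 0.530671 / √0.0658649 = 0.530671 / 0.256642 = 2.068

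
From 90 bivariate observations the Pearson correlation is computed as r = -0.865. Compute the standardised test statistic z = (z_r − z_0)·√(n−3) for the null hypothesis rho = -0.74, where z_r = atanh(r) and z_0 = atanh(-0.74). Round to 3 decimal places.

-3.380

z_r = atanh(-0.865) = -1.312871,  z_0 = atanh(-0.74) = -0.950479
SE = 1/√(n−3) = 1/√87 = 0.107211
z = (z_r − z_0)/SE = (-1.312871 − (-0.950479)) / 0.107211 = -0.362392 / 0.107211 = -3.380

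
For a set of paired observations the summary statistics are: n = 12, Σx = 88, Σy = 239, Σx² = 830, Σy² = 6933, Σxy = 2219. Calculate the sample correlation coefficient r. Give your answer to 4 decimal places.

Numerator: nΣxy − (Σx)(Σy) = 12·2219 − (88)(239) = 5596
Denominator: √[(nΣx²−(Σx)²)(nΣy²−(Σy)²)]
  nΣx²−(Σx)² = 12·830 − 7744 = 2216;  nΣy²−(Σy)² = 12·6933 − 57121 = 26075
  √(2216·26075) = √57782200 = 7601.4604
r = 5596 / 7601.4604 = 0.7362

0.7362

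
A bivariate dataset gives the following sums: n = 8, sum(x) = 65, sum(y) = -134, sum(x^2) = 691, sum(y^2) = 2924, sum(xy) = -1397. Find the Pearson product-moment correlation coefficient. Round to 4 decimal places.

Numerator: nΣxy − (Σx)(Σy) = 8·(-1397) − (65)(-134) = -2466
Denominator: √[(nΣx²−(Σx)²)(nΣy²−(Σy)²)]
  nΣx²−(Σx)² = 8·691 − 4225 = 1303;  nΣy²−(Σy)² = 8·2924 − 17956 = 5436
  √(1303·5436) = √7083108 = 2661.4109
r = -2466 / 2661.4109 = -0.9266

-0.9266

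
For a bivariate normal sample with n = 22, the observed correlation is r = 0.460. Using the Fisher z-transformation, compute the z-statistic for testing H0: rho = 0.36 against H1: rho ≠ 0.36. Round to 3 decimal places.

z_r = atanh(0.460) = 0.497311,  z_0 = atanh(0.36) = 0.376886
SE = 1/√(n−3) = 1/√19 = 0.229416
z = (z_r − z_0)/SE = (0.497311 − 0.376886) / 0.229416 = 0.120425 / 0.229416 = 0.525

0.525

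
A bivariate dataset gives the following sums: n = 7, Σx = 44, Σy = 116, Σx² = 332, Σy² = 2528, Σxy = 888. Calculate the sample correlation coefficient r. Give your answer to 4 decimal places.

Numerator: nΣxy − (Σx)(Σy) = 7·888 − (44)(116) = 1112
Denominator: √[(nΣx²−(Σx)²)(nΣy²−(Σy)²)]
  nΣx²−(Σx)² = 7·332 − 1936 = 388;  nΣy²−(Σy)² = 7·2528 − 13456 = 4240
  √(388·4240) = √1645120 = 1282.6223
r = 1112 / 1282.6223 = 0.8670

0.8670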